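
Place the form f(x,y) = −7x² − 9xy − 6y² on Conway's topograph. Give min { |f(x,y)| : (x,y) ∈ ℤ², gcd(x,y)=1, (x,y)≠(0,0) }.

translate: b→-5 (≡9 mod 14), so (7,9,6)→(7,-5,4)
flip: (7,-5,4)→(4,5,7)
translate: b→-3 (≡5 mod 8), so (4,5,7)→(4,-3,6)
reduced (well bottom): (4,-3,6) with a≤c, −a<b≤a
well minimum |f| = |-4| = 4 (negative-definite)

4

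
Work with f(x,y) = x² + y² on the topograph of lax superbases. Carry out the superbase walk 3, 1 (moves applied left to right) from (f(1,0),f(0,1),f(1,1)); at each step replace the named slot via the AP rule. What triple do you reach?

start (1,1,2) = (f(1,0),f(0,1),f(1,1))
replace slot 3: 2·(1+1) − 2 = 2 → (1,1,2)
replace slot 1: 2·(1+2) − 1 = 5 → (5,1,2)

5,1,2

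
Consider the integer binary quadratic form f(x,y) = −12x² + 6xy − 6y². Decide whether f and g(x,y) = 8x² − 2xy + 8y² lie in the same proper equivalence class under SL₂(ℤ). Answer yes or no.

D₁ = -252, D₂ = -252
f is negative-definite; reduce −f:
−f: flip: (12,-6,6)→(6,6,12)
−f: reduced (well bottom): (6,6,12) with a≤c, −a<b≤a
flip sign back: reduced form of f is (-6,-6,-12)
g: flip: (8,-2,8)→(8,2,8)
g: reduced (well bottom): (8,2,8) with a≤c, −a<b≤a
reduced forms (-6, -6, -12) vs (8, 2, 8) ⇒ inequivalent

no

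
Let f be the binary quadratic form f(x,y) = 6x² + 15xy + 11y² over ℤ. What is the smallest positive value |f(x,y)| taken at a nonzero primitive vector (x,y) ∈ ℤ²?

translate: b→3 (≡15 mod 12), so (6,15,11)→(6,3,2)
flip: (6,3,2)→(2,-3,6)
translate: b→1 (≡-3 mod 4), so (2,-3,6)→(2,1,5)
reduced (well bottom): (2,1,5) with a≤c, −a<b≤a
well minimum = a = 2

2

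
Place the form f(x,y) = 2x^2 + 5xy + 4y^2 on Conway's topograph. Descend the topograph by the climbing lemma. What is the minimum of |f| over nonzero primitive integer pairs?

translate: b→1 (≡5 mod 4), so (2,5,4)→(2,1,1)
flip: (2,1,1)→(1,-1,2)
translate: b→1 (≡-1 mod 2), so (1,-1,2)→(1,1,2)
reduced (well bottom): (1,1,2) with a≤c, −a<b≤a
well minimum = a = 1

1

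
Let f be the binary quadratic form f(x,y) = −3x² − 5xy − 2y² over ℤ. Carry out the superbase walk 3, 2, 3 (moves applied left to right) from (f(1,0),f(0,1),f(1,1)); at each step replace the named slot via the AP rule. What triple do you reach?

start (-3,-2,-10) = (f(1,0),f(0,1),f(1,1))
replace slot 3: 2·((-3)+(-2)) − (-10) = 0 → (-3,-2,0)
replace slot 2: 2·((-3)+0) − (-2) = -4 → (-3,-4,0)
replace slot 3: 2·((-3)+(-4)) − 0 = -14 → (-3,-4,-14)

-3,-4,-14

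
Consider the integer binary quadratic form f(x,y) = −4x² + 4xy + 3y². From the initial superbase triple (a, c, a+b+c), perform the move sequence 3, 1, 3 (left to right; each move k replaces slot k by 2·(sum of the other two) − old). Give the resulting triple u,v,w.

start (-4,3,3) = (f(1,0),f(0,1),f(1,1))
replace slot 3: 2·((-4)+3) − 3 = -5 → (-4,3,-5)
replace slot 1: 2·(3+(-5)) − (-4) = 0 → (0,3,-5)
replace slot 3: 2·(0+3) − (-5) = 11 → (0,3,11)

0,3,11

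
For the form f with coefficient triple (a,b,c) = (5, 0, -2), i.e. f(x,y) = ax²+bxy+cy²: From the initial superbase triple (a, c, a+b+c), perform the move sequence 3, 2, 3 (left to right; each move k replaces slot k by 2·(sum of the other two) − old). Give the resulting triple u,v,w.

start (5,-2,3) = (f(1,0),f(0,1),f(1,1))
replace slot 3: 2·(5+(-2)) − 3 = 3 → (5,-2,3)
replace slot 2: 2·(5+3) − (-2) = 18 → (5,18,3)
replace slot 3: 2·(5+18) − 3 = 43 → (5,18,43)

5,18,43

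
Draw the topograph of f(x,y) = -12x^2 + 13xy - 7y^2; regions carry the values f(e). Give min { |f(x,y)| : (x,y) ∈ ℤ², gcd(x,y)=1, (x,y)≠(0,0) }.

translate: b→11 (≡-13 mod 24), so (12,-13,7)→(12,11,6)
flip: (12,11,6)→(6,-11,12)
translate: b→1 (≡-11 mod 12), so (6,-11,12)→(6,1,7)
reduced (well bottom): (6,1,7) with a≤c, −a<b≤a
well minimum |f| = |-6| = 6 (negative-definite)

6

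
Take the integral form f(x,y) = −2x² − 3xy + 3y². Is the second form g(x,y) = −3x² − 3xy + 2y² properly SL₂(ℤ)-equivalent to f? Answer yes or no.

D₁ = 33, D₂ = 33
river cycle of f (length 4): (3, 3, -2), (-2, 5, 1), (1, 5, -2), (-2, 3, 3)
river cycle of g (length 4): (2, 3, -3), (-3, 3, 2), (2, 5, -1), (-1, 5, 2)
cycles differ ⇒ inequivalent

no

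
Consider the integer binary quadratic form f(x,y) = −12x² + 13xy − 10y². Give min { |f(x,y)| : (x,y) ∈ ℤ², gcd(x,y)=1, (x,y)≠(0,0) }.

translate: b→11 (≡-13 mod 24), so (12,-13,10)→(12,11,9)
flip: (12,11,9)→(9,-11,12)
translate: b→7 (≡-11 mod 18), so (9,-11,12)→(9,7,10)
reduced (well bottom): (9,7,10) with a≤c, −a<b≤a
well minimum |f| = |-9| = 9 (negative-definite)

9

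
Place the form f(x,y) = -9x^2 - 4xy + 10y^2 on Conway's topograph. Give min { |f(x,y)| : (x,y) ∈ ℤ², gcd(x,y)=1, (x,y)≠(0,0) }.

descent: ρ → (10,4,-9)  [lands on river]
river: ρ → (-9,14,5)
river: ρ → (5,16,-6)
river: ρ → (-6,8,13)
river: ρ → (13,18,-1)
river: ρ → (-1,18,13)
river: ρ → (13,8,-6)
river: ρ → (-6,16,5)
river: ρ → (5,14,-9)
river: ρ → (-9,4,10)
river: ρ → (10,16,-3)
river: ρ → (-3,14,15)
river: ρ → (15,16,-2)
river: ρ → (-2,16,15)
river: ρ → (15,14,-3)
river: ρ → (-3,16,10)
closes: descent 1, river 16
min |a| on river = 1

1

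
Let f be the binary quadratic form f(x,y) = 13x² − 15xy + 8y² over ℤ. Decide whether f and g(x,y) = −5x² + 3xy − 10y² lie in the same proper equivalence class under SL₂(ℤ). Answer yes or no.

D₁ = -191, D₂ = -191
f: translate: b→11 (≡-15 mod 26), so (13,-15,8)→(13,11,6)
f: flip: (13,11,6)→(6,-11,13)
f: translate: b→1 (≡-11 mod 12), so (6,-11,13)→(6,1,8)
f: reduced (well bottom): (6,1,8) with a≤c, −a<b≤a
g is negative-definite; reduce −g:
−g: reduced (well bottom): (5,-3,10) with a≤c, −a<b≤a
flip sign back: reduced form of g is (-5,3,-10)
reduced forms (6, 1, 8) vs (-5, 3, -10) ⇒ inequivalent

no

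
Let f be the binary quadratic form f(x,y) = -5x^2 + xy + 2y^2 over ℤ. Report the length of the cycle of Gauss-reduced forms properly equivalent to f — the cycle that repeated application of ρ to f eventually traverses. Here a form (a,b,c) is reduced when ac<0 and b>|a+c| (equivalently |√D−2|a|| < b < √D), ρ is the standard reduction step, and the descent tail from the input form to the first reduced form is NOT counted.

D = 41, ⌊√D⌋ = 6
descent: ρ → (2,3,-4)  [lands on river]
river: ρ → (-4,5,1)
river: ρ → (1,5,-4)
river: ρ → (-4,3,2)
river: ρ → (2,5,-2)
river: ρ → (-2,3,4)
river: ρ → (4,5,-1)
river: ρ → (-1,5,4)
river: ρ → (4,3,-2)
river: ρ → (-2,5,2)
ρ-cycle length = 10 (tail of 1 descent step not counted)

10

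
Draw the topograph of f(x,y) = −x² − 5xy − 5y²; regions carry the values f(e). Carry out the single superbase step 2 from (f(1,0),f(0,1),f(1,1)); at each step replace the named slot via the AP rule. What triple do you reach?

start (-1,-5,-11) = (f(1,0),f(0,1),f(1,1))
replace slot 2: 2·((-1)+(-11)) − (-5) = -19 → (-1,-19,-11)

-1,-19,-11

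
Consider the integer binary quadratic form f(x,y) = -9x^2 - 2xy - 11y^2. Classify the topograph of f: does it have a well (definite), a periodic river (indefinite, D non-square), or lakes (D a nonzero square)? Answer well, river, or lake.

D = b²−4ac = (-2)² − 4·(-9)·(-11) = -392
D < 0 ⇒ definite ⇒ every region one sign ⇒ single well

well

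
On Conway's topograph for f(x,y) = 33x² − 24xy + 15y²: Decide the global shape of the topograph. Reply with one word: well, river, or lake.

D = b²−4ac = (-24)² − 4·33·15 = -1404
D < 0 ⇒ definite ⇒ every region one sign ⇒ single well

well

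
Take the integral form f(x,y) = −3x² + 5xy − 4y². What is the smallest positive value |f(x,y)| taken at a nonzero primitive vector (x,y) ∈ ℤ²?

translate: b→1 (≡-5 mod 6), so (3,-5,4)→(3,1,2)
flip: (3,1,2)→(2,-1,3)
reduced (well bottom): (2,-1,3) with a≤c, −a<b≤a
well minimum |f| = |-2| = 2 (negative-definite)

2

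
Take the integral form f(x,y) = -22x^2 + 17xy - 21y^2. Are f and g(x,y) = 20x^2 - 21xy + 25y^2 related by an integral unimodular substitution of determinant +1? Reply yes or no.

D₁ = -1559, D₂ = -1559
f is negative-definite; reduce −f:
−f: flip: (22,-17,21)→(21,17,22)
−f: reduced (well bottom): (21,17,22) with a≤c, −a<b≤a
flip sign back: reduced form of f is (-21,-17,-22)
g: translate: b→19 (≡-21 mod 40), so (20,-21,25)→(20,19,24)
g: reduced (well bottom): (20,19,24) with a≤c, −a<b≤a
reduced forms (-21, -17, -22) vs (20, 19, 24) ⇒ inequivalent

no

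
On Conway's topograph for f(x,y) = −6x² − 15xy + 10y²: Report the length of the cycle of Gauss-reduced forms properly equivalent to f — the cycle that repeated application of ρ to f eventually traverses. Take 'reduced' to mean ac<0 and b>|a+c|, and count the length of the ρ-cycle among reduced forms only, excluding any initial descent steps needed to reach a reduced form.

D = 465, ⌊√D⌋ = 21
descent: ρ → (10,15,-6)  [lands on river]
river: ρ → (-6,21,1)
river: ρ → (1,21,-6)
river: ρ → (-6,15,10)
river: ρ → (10,5,-11)
river: ρ → (-11,17,4)
river: ρ → (4,15,-15)
river: ρ → (-15,15,4)
river: ρ → (4,17,-11)
river: ρ → (-11,5,10)
ρ-cycle length = 10 (tail of 1 descent step not counted)

10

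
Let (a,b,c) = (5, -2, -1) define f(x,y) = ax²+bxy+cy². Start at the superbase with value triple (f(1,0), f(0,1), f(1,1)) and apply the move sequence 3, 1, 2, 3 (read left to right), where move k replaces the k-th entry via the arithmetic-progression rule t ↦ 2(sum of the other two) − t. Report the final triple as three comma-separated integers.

start (5,-1,2) = (f(1,0),f(0,1),f(1,1))
replace slot 3: 2·(5+(-1)) − 2 = 6 → (5,-1,6)
replace slot 1: 2·((-1)+6) − 5 = 5 → (5,-1,6)
replace slot 2: 2·(5+6) − (-1) = 23 → (5,23,6)
replace slot 3: 2·(5+23) − 6 = 50 → (5,23,50)

5,23,50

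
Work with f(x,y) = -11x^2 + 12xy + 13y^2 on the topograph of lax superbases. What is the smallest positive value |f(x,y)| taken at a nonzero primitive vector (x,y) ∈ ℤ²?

river: ρ → (13,14,-10)
river: ρ → (-10,26,1)
river: ρ → (1,26,-10)
river: ρ → (-10,14,13)
river: ρ → (13,12,-11)
river: ρ → (-11,10,14)
river: ρ → (14,18,-7)
river: ρ → (-7,24,5)
river: ρ → (5,26,-2)
river: ρ → (-2,26,5)
river: ρ → (5,24,-7)
river: ρ → (-7,18,14)
river: ρ → (14,10,-11)
river: ρ → (-11,12,13)
closes: descent 0, river 14
min |a| on river = 1

1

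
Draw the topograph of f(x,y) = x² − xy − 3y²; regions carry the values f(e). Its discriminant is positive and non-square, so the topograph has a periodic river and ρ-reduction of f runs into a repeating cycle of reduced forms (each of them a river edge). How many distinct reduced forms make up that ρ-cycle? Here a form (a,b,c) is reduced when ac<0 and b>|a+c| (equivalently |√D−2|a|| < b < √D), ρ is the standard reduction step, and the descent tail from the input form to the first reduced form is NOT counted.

D = 13, ⌊√D⌋ = 3
descent: ρ → (-3,1,1)
descent: ρ → (1,3,-1)  [lands on river]
river: ρ → (-1,3,1)
ρ-cycle length = 2 (tail of 2 descent steps not counted)

2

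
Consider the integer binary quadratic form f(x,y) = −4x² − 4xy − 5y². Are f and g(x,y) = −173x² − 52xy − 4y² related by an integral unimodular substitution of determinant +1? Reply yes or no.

D₁ = -64, D₂ = -64
f is negative-definite; reduce −f:
−f: reduced (well bottom): (4,4,5) with a≤c, −a<b≤a
flip sign back: reduced form of f is (-4,-4,-5)
g is negative-definite; reduce −g:
−g: flip: (173,52,4)→(4,-52,173)
−g: translate: b→4 (≡-52 mod 8), so (4,-52,173)→(4,4,5)
−g: reduced (well bottom): (4,4,5) with a≤c, −a<b≤a
flip sign back: reduced form of g is (-4,-4,-5)
reduced forms (-4, -4, -5) vs (-4, -4, -5) ⇒ equivalent

yes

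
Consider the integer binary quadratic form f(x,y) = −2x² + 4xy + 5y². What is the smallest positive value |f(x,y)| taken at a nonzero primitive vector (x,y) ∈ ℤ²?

river: ρ → (5,6,-1)
river: ρ → (-1,6,5)
river: ρ → (5,4,-2)
river: ρ → (-2,4,5)
closes: descent 0, river 4
min |a| on river = 1

1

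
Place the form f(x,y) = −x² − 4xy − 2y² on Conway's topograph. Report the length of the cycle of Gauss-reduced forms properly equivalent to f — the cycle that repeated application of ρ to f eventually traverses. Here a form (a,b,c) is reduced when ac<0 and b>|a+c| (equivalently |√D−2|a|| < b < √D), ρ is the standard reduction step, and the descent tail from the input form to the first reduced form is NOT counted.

D = 8, ⌊√D⌋ = 2
descent: ρ → (-2,0,1)
descent: ρ → (1,2,-1)  [lands on river]
river: ρ → (-1,2,1)
ρ-cycle length = 2 (tail of 2 descent steps not counted)

2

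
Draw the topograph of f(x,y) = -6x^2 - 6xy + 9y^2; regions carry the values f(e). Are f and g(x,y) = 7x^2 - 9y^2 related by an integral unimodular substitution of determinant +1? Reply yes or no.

D₁ = 252, D₂ = 252
river cycle of f (length 4): (9, 6, -6), (-6, 6, 9), (9, 12, -3), (-3, 12, 9)
river cycle of g (length 2): (7, 14, -2), (-2, 14, 7)
cycles differ ⇒ inequivalent

no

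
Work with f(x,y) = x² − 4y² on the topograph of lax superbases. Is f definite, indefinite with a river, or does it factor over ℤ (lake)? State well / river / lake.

D = b²−4ac = 0² − 4·1·(-4) = 16
D = 4² is a perfect square ⇒ form factors over ℤ ⇒ lakes

lake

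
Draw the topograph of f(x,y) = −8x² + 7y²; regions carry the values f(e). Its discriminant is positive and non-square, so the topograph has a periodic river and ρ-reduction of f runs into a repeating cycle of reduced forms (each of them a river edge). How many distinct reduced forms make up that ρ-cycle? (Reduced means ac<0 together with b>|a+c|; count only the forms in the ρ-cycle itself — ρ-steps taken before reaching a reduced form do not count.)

D = 224, ⌊√D⌋ = 14
descent: ρ → (7,14,-1)  [lands on river]
river: ρ → (-1,14,7)
ρ-cycle length = 2 (tail of 1 descent step not counted)

2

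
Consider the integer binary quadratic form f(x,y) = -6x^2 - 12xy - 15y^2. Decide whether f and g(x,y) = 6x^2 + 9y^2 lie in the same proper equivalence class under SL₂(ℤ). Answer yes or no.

D₁ = -216, D₂ = -216
f is negative-definite; reduce −f:
−f: translate: b→0 (≡12 mod 12), so (6,12,15)→(6,0,9)
−f: reduced (well bottom): (6,0,9) with a≤c, −a<b≤a
flip sign back: reduced form of f is (-6,0,-9)
g: reduced (well bottom): (6,0,9) with a≤c, −a<b≤a
reduced forms (-6, 0, -9) vs (6, 0, 9) ⇒ inequivalent

no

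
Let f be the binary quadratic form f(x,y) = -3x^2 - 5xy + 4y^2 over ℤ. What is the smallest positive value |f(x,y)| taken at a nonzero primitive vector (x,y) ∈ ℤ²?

descent: ρ → (4,5,-3)  [lands on river]
river: ρ → (-3,7,2)
river: ρ → (2,5,-6)
river: ρ → (-6,7,1)
river: ρ → (1,7,-6)
river: ρ → (-6,5,2)
river: ρ → (2,7,-3)
river: ρ → (-3,5,4)
river: ρ → (4,3,-4)
river: ρ → (-4,5,3)
river: ρ → (3,7,-2)
river: ρ → (-2,5,6)
river: ρ → (6,7,-1)
river: ρ → (-1,7,6)
river: ρ → (6,5,-2)
river: ρ → (-2,7,3)
river: ρ → (3,5,-4)
river: ρ → (-4,3,4)
closes: descent 1, river 18
min |a| on river = 1

1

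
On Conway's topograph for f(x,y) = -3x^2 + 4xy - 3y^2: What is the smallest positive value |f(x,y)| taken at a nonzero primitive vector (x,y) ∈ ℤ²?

translate: b→2 (≡-4 mod 6), so (3,-4,3)→(3,2,2)
flip: (3,2,2)→(2,-2,3)
translate: b→2 (≡-2 mod 4), so (2,-2,3)→(2,2,3)
reduced (well bottom): (2,2,3) with a≤c, −a<b≤a
well minimum |f| = |-2| = 2 (negative-definite)

2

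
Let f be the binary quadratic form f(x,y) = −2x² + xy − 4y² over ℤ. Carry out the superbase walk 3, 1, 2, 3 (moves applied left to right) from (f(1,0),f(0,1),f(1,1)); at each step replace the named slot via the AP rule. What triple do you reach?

start (-2,-4,-5) = (f(1,0),f(0,1),f(1,1))
replace slot 3: 2·((-2)+(-4)) − (-5) = -7 → (-2,-4,-7)
replace slot 1: 2·((-4)+(-7)) − (-2) = -20 → (-20,-4,-7)
replace slot 2: 2·((-20)+(-7)) − (-4) = -50 → (-20,-50,-7)
replace slot 3: 2·((-20)+(-50)) − (-7) = -133 → (-20,-50,-133)

-20,-50,-133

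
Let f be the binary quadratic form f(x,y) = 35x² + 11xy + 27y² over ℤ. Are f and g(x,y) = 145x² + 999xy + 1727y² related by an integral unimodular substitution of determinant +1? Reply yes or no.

D₁ = -3659, D₂ = -3659
f: flip: (35,11,27)→(27,-11,35)
f: reduced (well bottom): (27,-11,35) with a≤c, −a<b≤a
g: translate: b→129 (≡999 mod 290), so (145,999,1727)→(145,129,35)
g: flip: (145,129,35)→(35,-129,145)
g: translate: b→11 (≡-129 mod 70), so (35,-129,145)→(35,11,27)
g: flip: (35,11,27)→(27,-11,35)
g: reduced (well bottom): (27,-11,35) with a≤c, −a<b≤a
reduced forms (27, -11, 35) vs (27, -11, 35) ⇒ equivalent

yes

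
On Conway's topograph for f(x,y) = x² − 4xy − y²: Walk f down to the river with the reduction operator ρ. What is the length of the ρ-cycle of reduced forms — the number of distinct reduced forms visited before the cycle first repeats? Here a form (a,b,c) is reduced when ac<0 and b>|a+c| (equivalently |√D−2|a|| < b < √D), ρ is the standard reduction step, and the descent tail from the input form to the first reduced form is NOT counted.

D = 20, ⌊√D⌋ = 4
descent: ρ → (-1,4,1)  [lands on river]
river: ρ → (1,4,-1)
ρ-cycle length = 2 (tail of 1 descent step not counted)

2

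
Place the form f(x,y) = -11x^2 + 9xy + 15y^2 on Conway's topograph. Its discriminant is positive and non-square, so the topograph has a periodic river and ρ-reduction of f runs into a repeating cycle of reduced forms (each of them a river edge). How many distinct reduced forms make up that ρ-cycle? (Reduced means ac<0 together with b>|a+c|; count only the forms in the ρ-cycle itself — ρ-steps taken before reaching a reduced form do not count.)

D = 741, ⌊√D⌋ = 27
river: ρ → (15,21,-5)
river: ρ → (-5,19,19)
river: ρ → (19,19,-5)
river: ρ → (-5,21,15)
river: ρ → (15,9,-11)
river: ρ → (-11,13,13)
river: ρ → (13,13,-11)
river: ρ → (-11,9,15)
ρ-cycle length = 8 (tail of 0 descent steps not counted)

8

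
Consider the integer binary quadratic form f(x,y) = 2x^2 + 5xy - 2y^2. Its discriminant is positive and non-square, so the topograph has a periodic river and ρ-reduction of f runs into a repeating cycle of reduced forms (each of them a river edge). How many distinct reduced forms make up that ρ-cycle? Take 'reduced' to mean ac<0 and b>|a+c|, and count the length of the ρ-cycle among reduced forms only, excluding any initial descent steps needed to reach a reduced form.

D = 41, ⌊√D⌋ = 6
river: ρ → (-2,3,4)
river: ρ → (4,5,-1)
river: ρ → (-1,5,4)
river: ρ → (4,3,-2)
river: ρ → (-2,5,2)
river: ρ → (2,3,-4)
river: ρ → (-4,5,1)
river: ρ → (1,5,-4)
river: ρ → (-4,3,2)
river: ρ → (2,5,-2)
ρ-cycle length = 10 (tail of 0 descent steps not counted)

10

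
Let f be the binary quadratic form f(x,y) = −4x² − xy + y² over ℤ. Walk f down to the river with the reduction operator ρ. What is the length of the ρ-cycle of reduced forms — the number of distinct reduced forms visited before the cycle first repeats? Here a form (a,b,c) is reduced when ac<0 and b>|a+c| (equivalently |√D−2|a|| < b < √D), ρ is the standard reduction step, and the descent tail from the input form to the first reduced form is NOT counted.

D = 17, ⌊√D⌋ = 4
descent: ρ → (1,3,-2)  [lands on river]
river: ρ → (-2,1,2)
river: ρ → (2,3,-1)
river: ρ → (-1,3,2)
river: ρ → (2,1,-2)
river: ρ → (-2,3,1)
ρ-cycle length = 6 (tail of 1 descent step not counted)

6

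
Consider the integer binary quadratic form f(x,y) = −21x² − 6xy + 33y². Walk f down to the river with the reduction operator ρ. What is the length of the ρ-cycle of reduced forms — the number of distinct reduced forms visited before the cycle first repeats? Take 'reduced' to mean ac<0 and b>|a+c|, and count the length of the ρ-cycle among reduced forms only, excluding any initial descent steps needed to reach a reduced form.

D = 2808, ⌊√D⌋ = 52
descent: ρ → (33,6,-21)
descent: ρ → (-21,36,18)  [lands on river]
river: ρ → (18,36,-21)
river: ρ → (-21,48,6)
river: ρ → (6,48,-21)
ρ-cycle length = 4 (tail of 2 descent steps not counted)

4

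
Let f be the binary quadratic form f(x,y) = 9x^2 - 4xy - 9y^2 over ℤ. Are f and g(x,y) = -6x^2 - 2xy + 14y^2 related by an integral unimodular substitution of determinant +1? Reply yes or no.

D₁ = 340, D₂ = 340
river cycle of f (length 10): (-9, 4, 9), (9, 14, -4), (-4, 18, 1), (1, 18, -4), (-4, 14, 9), (9, 4, -9), (-9, 14, 4), (4, 18, -1), (-1, 18, 4), (4, 14, -9)
river cycle of g (length 6): (-6, 10, 10), (10, 10, -6), (-6, 14, 6), (6, 10, -10), (-10, 10, 6), (6, 14, -6)
cycles differ ⇒ inequivalent

no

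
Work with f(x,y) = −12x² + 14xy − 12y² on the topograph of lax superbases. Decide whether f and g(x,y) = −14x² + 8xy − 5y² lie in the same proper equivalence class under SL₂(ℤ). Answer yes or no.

D₁ = -380, D₂ = -216
discriminants differ ⇒ not SL₂(ℤ)-equivalent

no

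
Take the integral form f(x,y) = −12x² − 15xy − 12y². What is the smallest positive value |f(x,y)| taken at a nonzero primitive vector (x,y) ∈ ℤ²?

translate: b→-9 (≡15 mod 24), so (12,15,12)→(12,-9,9)
flip: (12,-9,9)→(9,9,12)
reduced (well bottom): (9,9,12) with a≤c, −a<b≤a
well minimum |f| = |-9| = 9 (negative-definite)

9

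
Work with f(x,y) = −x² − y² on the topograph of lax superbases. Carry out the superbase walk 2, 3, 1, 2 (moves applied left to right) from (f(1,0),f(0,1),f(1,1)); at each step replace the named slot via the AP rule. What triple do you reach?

start (-1,-1,-2) = (f(1,0),f(0,1),f(1,1))
replace slot 2: 2·((-1)+(-2)) − (-1) = -5 → (-1,-5,-2)
replace slot 3: 2·((-1)+(-5)) − (-2) = -10 → (-1,-5,-10)
replace slot 1: 2·((-5)+(-10)) − (-1) = -29 → (-29,-5,-10)
replace slot 2: 2·((-29)+(-10)) − (-5) = -73 → (-29,-73,-10)

-29,-73,-10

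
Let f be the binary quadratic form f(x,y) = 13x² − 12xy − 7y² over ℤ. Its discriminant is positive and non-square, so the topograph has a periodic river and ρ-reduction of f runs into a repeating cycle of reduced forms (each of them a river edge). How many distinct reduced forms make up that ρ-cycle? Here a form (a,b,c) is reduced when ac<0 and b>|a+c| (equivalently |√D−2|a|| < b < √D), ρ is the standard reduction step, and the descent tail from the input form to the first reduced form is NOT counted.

D = 508, ⌊√D⌋ = 22
descent: ρ → (-7,12,13)  [lands on river]
river: ρ → (13,14,-6)
river: ρ → (-6,22,1)
river: ρ → (1,22,-6)
river: ρ → (-6,14,13)
river: ρ → (13,12,-7)
river: ρ → (-7,16,9)
river: ρ → (9,20,-3)
river: ρ → (-3,22,2)
river: ρ → (2,22,-3)
river: ρ → (-3,20,9)
river: ρ → (9,16,-7)
ρ-cycle length = 12 (tail of 1 descent step not counted)

12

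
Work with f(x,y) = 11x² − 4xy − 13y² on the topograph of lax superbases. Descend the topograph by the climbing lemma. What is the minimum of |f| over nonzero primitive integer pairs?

descent: ρ → (-13,4,11)  [lands on river]
river: ρ → (11,18,-6)
river: ρ → (-6,18,11)
river: ρ → (11,4,-13)
river: ρ → (-13,22,2)
river: ρ → (2,22,-13)
closes: descent 1, river 6
min |a| on river = 2

2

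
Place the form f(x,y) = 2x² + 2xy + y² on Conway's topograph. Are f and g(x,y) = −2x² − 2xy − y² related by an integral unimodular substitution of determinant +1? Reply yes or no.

D₁ = -4, D₂ = -4
f: flip: (2,2,1)→(1,-2,2)
f: translate: b→0 (≡-2 mod 2), so (1,-2,2)→(1,0,1)
f: reduced (well bottom): (1,0,1) with a≤c, −a<b≤a
g is negative-definite; reduce −g:
−g: flip: (2,2,1)→(1,-2,2)
−g: translate: b→0 (≡-2 mod 2), so (1,-2,2)→(1,0,1)
−g: reduced (well bottom): (1,0,1) with a≤c, −a<b≤a
flip sign back: reduced form of g is (-1,0,-1)
reduced forms (1, 0, 1) vs (-1, 0, -1) ⇒ inequivalent

no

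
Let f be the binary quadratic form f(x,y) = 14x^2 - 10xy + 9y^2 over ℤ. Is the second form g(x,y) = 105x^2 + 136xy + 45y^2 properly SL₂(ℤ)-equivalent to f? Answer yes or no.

D₁ = -404, D₂ = -404
f: flip: (14,-10,9)→(9,10,14)
f: translate: b→-8 (≡10 mod 18), so (9,10,14)→(9,-8,13)
f: reduced (well bottom): (9,-8,13) with a≤c, −a<b≤a
g: translate: b→-74 (≡136 mod 210), so (105,136,45)→(105,-74,14)
g: flip: (105,-74,14)→(14,74,105)
g: translate: b→-10 (≡74 mod 28), so (14,74,105)→(14,-10,9)
g: flip: (14,-10,9)→(9,10,14)
g: translate: b→-8 (≡10 mod 18), so (9,10,14)→(9,-8,13)
g: reduced (well bottom): (9,-8,13) with a≤c, −a<b≤a
reduced forms (9, -8, 13) vs (9, -8, 13) ⇒ equivalent

yes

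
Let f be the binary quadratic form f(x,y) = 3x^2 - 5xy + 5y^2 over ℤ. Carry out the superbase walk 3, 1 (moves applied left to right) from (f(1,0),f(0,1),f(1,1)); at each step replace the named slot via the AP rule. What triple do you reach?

start (3,5,3) = (f(1,0),f(0,1),f(1,1))
replace slot 3: 2·(3+5) − 3 = 13 → (3,5,13)
replace slot 1: 2·(5+13) − 3 = 33 → (33,5,13)

33,5,13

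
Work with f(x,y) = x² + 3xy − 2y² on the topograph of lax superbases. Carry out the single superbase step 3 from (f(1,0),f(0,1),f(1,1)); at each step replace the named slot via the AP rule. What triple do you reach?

start (1,-2,2) = (f(1,0),f(0,1),f(1,1))
replace slot 3: 2·(1+(-2)) − 2 = -4 → (1,-2,-4)

1,-2,-4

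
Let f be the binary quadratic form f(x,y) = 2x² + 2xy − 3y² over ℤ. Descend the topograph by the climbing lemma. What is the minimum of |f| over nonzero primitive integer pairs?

river: ρ → (-3,4,1)
river: ρ → (1,4,-3)
river: ρ → (-3,2,2)
river: ρ → (2,2,-3)
closes: descent 0, river 4
min |a| on river = 1

1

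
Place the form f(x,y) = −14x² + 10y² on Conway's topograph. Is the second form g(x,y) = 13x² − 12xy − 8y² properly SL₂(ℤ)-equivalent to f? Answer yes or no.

D₁ = 560, D₂ = 560
river cycle of f (length 2): (10, 20, -4), (-4, 20, 10)
river cycle of g (length 6): (-8, 12, 13), (13, 14, -7), (-7, 14, 13), (13, 12, -8), (-8, 20, 5), (5, 20, -8)
cycles differ ⇒ inequivalent

no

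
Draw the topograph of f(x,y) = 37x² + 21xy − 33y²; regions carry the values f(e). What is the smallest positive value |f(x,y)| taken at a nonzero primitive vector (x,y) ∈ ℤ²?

river: ρ → (-33,45,25)
river: ρ → (25,55,-23)
river: ρ → (-23,37,43)
river: ρ → (43,49,-17)
river: ρ → (-17,53,37)
river: ρ → (37,21,-33)
closes: descent 0, river 6
min |a| on river = 17

17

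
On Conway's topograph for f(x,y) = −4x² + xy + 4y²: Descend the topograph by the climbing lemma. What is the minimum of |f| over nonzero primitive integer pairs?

river: ρ → (4,7,-1)
river: ρ → (-1,7,4)
river: ρ → (4,1,-4)
river: ρ → (-4,7,1)
river: ρ → (1,7,-4)
river: ρ → (-4,1,4)
closes: descent 0, river 6
min |a| on river = 1

1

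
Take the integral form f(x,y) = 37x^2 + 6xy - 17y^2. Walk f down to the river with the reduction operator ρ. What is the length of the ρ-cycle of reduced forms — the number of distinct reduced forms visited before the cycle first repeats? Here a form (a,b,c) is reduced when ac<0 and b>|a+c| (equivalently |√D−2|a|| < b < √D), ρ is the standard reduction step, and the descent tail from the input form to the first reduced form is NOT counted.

D = 2552, ⌊√D⌋ = 50
descent: ρ → (-17,28,26)  [lands on river]
river: ρ → (26,24,-19)
river: ρ → (-19,14,31)
river: ρ → (31,48,-2)
river: ρ → (-2,48,31)
river: ρ → (31,14,-19)
river: ρ → (-19,24,26)
river: ρ → (26,28,-17)
river: ρ → (-17,40,14)
river: ρ → (14,44,-11)
river: ρ → (-11,44,14)
river: ρ → (14,40,-17)
ρ-cycle length = 12 (tail of 1 descent step not counted)

12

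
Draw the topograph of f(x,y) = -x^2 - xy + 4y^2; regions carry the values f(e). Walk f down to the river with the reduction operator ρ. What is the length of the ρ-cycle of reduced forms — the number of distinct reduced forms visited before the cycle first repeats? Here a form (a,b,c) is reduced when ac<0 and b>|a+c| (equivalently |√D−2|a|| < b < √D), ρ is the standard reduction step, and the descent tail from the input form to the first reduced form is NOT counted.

D = 17, ⌊√D⌋ = 4
descent: ρ → (4,1,-1)
descent: ρ → (-1,3,2)  [lands on river]
river: ρ → (2,1,-2)
river: ρ → (-2,3,1)
river: ρ → (1,3,-2)
river: ρ → (-2,1,2)
river: ρ → (2,3,-1)
ρ-cycle length = 6 (tail of 2 descent steps not counted)

6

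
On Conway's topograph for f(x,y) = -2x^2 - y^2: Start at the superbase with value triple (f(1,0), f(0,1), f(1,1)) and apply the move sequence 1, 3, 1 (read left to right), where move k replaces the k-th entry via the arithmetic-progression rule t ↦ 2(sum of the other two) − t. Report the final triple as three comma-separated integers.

start (-2,-1,-3) = (f(1,0),f(0,1),f(1,1))
replace slot 1: 2·((-1)+(-3)) − (-2) = -6 → (-6,-1,-3)
replace slot 3: 2·((-6)+(-1)) − (-3) = -11 → (-6,-1,-11)
replace slot 1: 2·((-1)+(-11)) − (-6) = -18 → (-18,-1,-11)

-18,-1,-11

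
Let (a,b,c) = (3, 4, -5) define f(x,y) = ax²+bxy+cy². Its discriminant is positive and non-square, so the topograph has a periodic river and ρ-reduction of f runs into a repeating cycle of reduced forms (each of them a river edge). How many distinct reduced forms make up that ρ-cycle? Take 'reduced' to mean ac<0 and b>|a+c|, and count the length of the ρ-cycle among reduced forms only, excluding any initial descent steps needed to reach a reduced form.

D = 76, ⌊√D⌋ = 8
river: ρ → (-5,6,2)
river: ρ → (2,6,-5)
river: ρ → (-5,4,3)
river: ρ → (3,8,-1)
river: ρ → (-1,8,3)
river: ρ → (3,4,-5)
ρ-cycle length = 6 (tail of 0 descent steps not counted)

6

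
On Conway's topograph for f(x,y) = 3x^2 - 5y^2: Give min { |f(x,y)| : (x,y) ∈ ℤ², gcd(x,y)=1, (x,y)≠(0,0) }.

descent: ρ → (-5,0,3)
descent: ρ → (3,6,-2)  [lands on river]
river: ρ → (-2,6,3)
closes: descent 2, river 2
min |a| on river = 2

2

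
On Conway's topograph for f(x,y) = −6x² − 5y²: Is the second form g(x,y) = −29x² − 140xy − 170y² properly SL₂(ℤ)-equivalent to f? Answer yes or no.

D₁ = -120, D₂ = -120
f is negative-definite; reduce −f:
−f: flip: (6,0,5)→(5,0,6)
−f: reduced (well bottom): (5,0,6) with a≤c, −a<b≤a
flip sign back: reduced form of f is (-5,0,-6)
g is negative-definite; reduce −g:
−g: translate: b→24 (≡140 mod 58), so (29,140,170)→(29,24,6)
−g: flip: (29,24,6)→(6,-24,29)
−g: translate: b→0 (≡-24 mod 12), so (6,-24,29)→(6,0,5)
−g: flip: (6,0,5)→(5,0,6)
−g: reduced (well bottom): (5,0,6) with a≤c, −a<b≤a
flip sign back: reduced form of g is (-5,0,-6)
reduced forms (-5, 0, -6) vs (-5, 0, -6) ⇒ equivalent

yes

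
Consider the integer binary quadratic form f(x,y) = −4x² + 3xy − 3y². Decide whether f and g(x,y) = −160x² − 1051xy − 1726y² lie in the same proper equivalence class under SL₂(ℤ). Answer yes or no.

D₁ = -39, D₂ = -39
f is negative-definite; reduce −f:
−f: flip: (4,-3,3)→(3,3,4)
−f: reduced (well bottom): (3,3,4) with a≤c, −a<b≤a
flip sign back: reduced form of f is (-3,-3,-4)
g is negative-definite; reduce −g:
−g: translate: b→91 (≡1051 mod 320), so (160,1051,1726)→(160,91,13)
−g: flip: (160,91,13)→(13,-91,160)
−g: translate: b→13 (≡-91 mod 26), so (13,-91,160)→(13,13,4)
−g: flip: (13,13,4)→(4,-13,13)
−g: translate: b→3 (≡-13 mod 8), so (4,-13,13)→(4,3,3)
−g: flip: (4,3,3)→(3,-3,4)
−g: translate: b→3 (≡-3 mod 6), so (3,-3,4)→(3,3,4)
−g: reduced (well bottom): (3,3,4) with a≤c, −a<b≤a
flip sign back: reduced form of g is (-3,-3,-4)
reduced forms (-3, -3, -4) vs (-3, -3, -4) ⇒ equivalent

yes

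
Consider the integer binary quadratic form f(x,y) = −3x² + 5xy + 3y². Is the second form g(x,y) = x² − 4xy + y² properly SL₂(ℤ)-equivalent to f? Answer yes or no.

D₁ = 61, D₂ = 12
discriminants differ ⇒ not SL₂(ℤ)-equivalent

no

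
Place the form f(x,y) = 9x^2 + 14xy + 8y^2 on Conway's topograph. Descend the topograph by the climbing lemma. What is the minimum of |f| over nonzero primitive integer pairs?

translate: b→-4 (≡14 mod 18), so (9,14,8)→(9,-4,3)
flip: (9,-4,3)→(3,4,9)
translate: b→-2 (≡4 mod 6), so (3,4,9)→(3,-2,8)
reduced (well bottom): (3,-2,8) with a≤c, −a<b≤a
well minimum = a = 3

3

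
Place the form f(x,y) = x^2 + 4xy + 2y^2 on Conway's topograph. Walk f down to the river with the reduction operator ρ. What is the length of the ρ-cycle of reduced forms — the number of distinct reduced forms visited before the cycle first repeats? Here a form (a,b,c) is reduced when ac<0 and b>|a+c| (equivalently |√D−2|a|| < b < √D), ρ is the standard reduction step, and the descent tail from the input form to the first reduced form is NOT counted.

D = 8, ⌊√D⌋ = 2
descent: ρ → (2,0,-1)
descent: ρ → (-1,2,1)  [lands on river]
river: ρ → (1,2,-1)
ρ-cycle length = 2 (tail of 2 descent steps not counted)

2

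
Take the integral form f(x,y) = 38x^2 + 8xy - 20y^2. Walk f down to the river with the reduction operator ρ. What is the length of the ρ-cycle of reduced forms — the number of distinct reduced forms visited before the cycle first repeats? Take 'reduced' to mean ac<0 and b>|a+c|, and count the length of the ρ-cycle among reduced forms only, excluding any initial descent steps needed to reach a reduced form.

D = 3104, ⌊√D⌋ = 55
descent: ρ → (-20,32,26)  [lands on river]
river: ρ → (26,20,-26)
river: ρ → (-26,32,20)
river: ρ → (20,48,-10)
river: ρ → (-10,52,10)
river: ρ → (10,48,-20)
ρ-cycle length = 6 (tail of 1 descent step not counted)

6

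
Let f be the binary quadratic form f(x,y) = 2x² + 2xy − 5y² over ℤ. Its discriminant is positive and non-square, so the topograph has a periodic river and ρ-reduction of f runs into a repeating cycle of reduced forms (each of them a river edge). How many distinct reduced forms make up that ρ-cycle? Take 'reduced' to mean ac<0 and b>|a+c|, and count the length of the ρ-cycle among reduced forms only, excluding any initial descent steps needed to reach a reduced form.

D = 44, ⌊√D⌋ = 6
descent: ρ → (-5,-2,2)
descent: ρ → (2,6,-1)  [lands on river]
river: ρ → (-1,6,2)
ρ-cycle length = 2 (tail of 2 descent steps not counted)

2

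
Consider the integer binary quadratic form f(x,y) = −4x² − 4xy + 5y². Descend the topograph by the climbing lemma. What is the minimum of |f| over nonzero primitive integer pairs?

descent: ρ → (5,4,-4)  [lands on river]
river: ρ → (-4,4,5)
river: ρ → (5,6,-3)
river: ρ → (-3,6,5)
closes: descent 1, river 4
min |a| on river = 3

3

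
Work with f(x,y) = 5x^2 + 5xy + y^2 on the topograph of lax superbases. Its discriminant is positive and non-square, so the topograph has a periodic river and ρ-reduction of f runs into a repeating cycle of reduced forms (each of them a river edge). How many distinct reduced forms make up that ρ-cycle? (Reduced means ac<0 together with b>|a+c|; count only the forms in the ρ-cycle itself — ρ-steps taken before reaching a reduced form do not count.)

D = 5, ⌊√D⌋ = 2
descent: ρ → (1,1,-1)  [lands on river]
river: ρ → (-1,1,1)
ρ-cycle length = 2 (tail of 1 descent step not counted)

2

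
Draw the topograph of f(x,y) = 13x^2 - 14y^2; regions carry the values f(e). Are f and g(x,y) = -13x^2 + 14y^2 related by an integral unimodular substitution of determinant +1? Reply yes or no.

D₁ = 728, D₂ = 728
river cycle of f (length 2): (13, 26, -1), (-1, 26, 13)
river cycle of g (length 2): (-13, 26, 1), (1, 26, -13)
cycles differ ⇒ inequivalent

no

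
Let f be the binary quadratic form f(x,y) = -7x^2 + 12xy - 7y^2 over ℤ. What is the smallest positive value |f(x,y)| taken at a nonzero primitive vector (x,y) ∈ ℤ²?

translate: b→2 (≡-12 mod 14), so (7,-12,7)→(7,2,2)
flip: (7,2,2)→(2,-2,7)
translate: b→2 (≡-2 mod 4), so (2,-2,7)→(2,2,7)
reduced (well bottom): (2,2,7) with a≤c, −a<b≤a
well minimum |f| = |-2| = 2 (negative-definite)

2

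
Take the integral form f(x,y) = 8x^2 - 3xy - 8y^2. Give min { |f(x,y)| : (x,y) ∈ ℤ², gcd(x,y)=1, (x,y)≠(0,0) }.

descent: ρ → (-8,3,8)  [lands on river]
river: ρ → (8,13,-3)
river: ρ → (-3,11,12)
river: ρ → (12,13,-2)
river: ρ → (-2,15,5)
river: ρ → (5,15,-2)
river: ρ → (-2,13,12)
river: ρ → (12,11,-3)
river: ρ → (-3,13,8)
river: ρ → (8,3,-8)
river: ρ → (-8,13,3)
river: ρ → (3,11,-12)
river: ρ → (-12,13,2)
river: ρ → (2,15,-5)
river: ρ → (-5,15,2)
river: ρ → (2,13,-12)
river: ρ → (-12,11,3)
river: ρ → (3,13,-8)
closes: descent 1, river 18
min |a| on river = 2

2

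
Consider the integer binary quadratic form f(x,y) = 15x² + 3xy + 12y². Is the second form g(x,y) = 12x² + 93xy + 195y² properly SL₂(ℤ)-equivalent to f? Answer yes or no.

D₁ = -711, D₂ = -711
f: flip: (15,3,12)→(12,-3,15)
f: reduced (well bottom): (12,-3,15) with a≤c, −a<b≤a
g: translate: b→-3 (≡93 mod 24), so (12,93,195)→(12,-3,15)
g: reduced (well bottom): (12,-3,15) with a≤c, −a<b≤a
reduced forms (12, -3, 15) vs (12, -3, 15) ⇒ equivalent

yes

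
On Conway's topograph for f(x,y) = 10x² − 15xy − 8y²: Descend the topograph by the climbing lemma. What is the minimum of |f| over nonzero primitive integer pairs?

descent: ρ → (-8,15,10)  [lands on river]
river: ρ → (10,5,-13)
river: ρ → (-13,21,2)
river: ρ → (2,23,-2)
river: ρ → (-2,21,13)
river: ρ → (13,5,-10)
river: ρ → (-10,15,8)
river: ρ → (8,17,-8)
closes: descent 1, river 8
min |a| on river = 2

2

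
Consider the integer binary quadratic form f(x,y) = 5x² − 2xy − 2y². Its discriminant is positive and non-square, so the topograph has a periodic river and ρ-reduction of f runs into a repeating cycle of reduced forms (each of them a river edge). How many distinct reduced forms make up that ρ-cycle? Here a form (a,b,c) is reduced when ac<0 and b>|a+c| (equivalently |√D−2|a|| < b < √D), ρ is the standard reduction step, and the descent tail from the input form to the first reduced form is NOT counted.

D = 44, ⌊√D⌋ = 6
descent: ρ → (-2,6,1)  [lands on river]
river: ρ → (1,6,-2)
ρ-cycle length = 2 (tail of 1 descent step not counted)

2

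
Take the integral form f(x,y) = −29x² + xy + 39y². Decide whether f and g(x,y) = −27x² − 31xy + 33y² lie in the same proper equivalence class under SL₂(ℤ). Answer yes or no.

D₁ = 4525, D₂ = 4525
river cycle of f (length 10): (-29, 59, 9), (9, 67, -1), (-1, 67, 9), (9, 59, -29), (-29, 57, 11), (11, 53, -39), (-39, 25, 25), (25, 25, -39), (-39, 53, 11), (11, 57, -29)
river cycle of g (length 14): (33, 31, -27), (-27, 23, 37), (37, 51, -13), (-13, 53, 33), (33, 13, -33), (-33, 53, 13), (13, 51, -37), (-37, 23, 27), (27, 31, -33), (-33, 35, 25), … (4 more)
cycles differ ⇒ inequivalent

no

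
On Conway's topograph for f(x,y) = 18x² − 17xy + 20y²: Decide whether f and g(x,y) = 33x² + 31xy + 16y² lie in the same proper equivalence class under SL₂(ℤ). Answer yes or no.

D₁ = -1151, D₂ = -1151
f: reduced (well bottom): (18,-17,20) with a≤c, −a<b≤a
g: flip: (33,31,16)→(16,-31,33)
g: translate: b→1 (≡-31 mod 32), so (16,-31,33)→(16,1,18)
g: reduced (well bottom): (16,1,18) with a≤c, −a<b≤a
reduced forms (18, -17, 20) vs (16, 1, 18) ⇒ inequivalent

no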